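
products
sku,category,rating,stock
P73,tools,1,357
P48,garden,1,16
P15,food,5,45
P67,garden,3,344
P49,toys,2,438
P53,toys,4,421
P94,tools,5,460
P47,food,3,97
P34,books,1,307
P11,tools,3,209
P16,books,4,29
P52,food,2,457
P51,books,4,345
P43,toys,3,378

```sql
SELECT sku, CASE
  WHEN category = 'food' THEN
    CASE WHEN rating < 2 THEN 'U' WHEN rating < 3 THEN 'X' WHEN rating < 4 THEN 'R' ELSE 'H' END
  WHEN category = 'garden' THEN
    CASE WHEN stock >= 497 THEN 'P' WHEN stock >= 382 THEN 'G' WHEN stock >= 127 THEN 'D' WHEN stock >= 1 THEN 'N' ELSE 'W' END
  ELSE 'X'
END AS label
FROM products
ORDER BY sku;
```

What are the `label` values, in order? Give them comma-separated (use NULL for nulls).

sku=P11: category='tools' → outer ELSE → X
sku=P15: category='food' → inner[ELSE] → H
sku=P16: category='books' → outer ELSE → X
sku=P34: category='books' → outer ELSE → X
sku=P43: category='toys' → outer ELSE → X
sku=P47: category='food' → inner[rating < 4] → R
sku=P48: category='garden' → inner[stock >= 1] → N
sku=P49: category='toys' → outer ELSE → X
sku=P51: category='books' → outer ELSE → X
sku=P52: category='food' → inner[rating < 3] → X
sku=P53: category='toys' → outer ELSE → X
sku=P67: category='garden' → inner[stock >= 127] → D
sku=P73: category='tools' → outer ELSE → X
sku=P94: category='tools' → outer ELSE → X

X, H, X, X, X, R, N, X, X, X, X, D, X, X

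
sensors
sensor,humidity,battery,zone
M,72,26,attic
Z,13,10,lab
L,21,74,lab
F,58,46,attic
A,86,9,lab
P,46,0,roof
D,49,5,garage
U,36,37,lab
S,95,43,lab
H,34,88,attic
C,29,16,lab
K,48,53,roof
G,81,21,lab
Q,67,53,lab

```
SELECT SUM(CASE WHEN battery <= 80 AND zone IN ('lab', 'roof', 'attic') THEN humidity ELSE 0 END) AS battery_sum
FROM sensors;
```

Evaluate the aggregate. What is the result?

sensor=M: ✓ → 72
sensor=Z: ✓ → 13
sensor=L: ✓ → 21
sensor=F: ✓ → 58
sensor=A: ✓ → 86
sensor=P: ✓ → 46
sensor=D: ✗
sensor=U: ✓ → 36
sensor=S: ✓ → 95
sensor=H: ✗
sensor=C: ✓ → 29
sensor=K: ✓ → 48
sensor=G: ✓ → 81
sensor=Q: ✓ → 67
battery_sum = 72 + 13 + 21 + 58 + 86 + 46 + 36 + 95 + 29 + 48 + 81 + 67 = 652

652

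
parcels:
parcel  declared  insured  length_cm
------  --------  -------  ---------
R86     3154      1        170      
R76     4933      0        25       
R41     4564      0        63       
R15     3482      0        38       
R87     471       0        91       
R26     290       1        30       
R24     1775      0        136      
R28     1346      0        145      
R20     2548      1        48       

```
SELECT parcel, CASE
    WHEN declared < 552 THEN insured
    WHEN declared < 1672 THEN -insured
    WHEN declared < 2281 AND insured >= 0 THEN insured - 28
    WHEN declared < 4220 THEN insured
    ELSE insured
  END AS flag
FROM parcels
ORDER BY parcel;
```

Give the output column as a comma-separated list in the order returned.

parcel=R15: declared < 4220 → 0
parcel=R20: declared < 4220 → 1
parcel=R24: declared < 2281 AND insured >= 0 → -28
parcel=R26: declared < 552 → 1
parcel=R28: declared < 1672 → 0
parcel=R41: ELSE → 0
parcel=R76: ELSE → 0
parcel=R86: declared < 4220 → 1
parcel=R87: declared < 552 → 0

0, 1, -28, 1, 0, 0, 0, 1, 0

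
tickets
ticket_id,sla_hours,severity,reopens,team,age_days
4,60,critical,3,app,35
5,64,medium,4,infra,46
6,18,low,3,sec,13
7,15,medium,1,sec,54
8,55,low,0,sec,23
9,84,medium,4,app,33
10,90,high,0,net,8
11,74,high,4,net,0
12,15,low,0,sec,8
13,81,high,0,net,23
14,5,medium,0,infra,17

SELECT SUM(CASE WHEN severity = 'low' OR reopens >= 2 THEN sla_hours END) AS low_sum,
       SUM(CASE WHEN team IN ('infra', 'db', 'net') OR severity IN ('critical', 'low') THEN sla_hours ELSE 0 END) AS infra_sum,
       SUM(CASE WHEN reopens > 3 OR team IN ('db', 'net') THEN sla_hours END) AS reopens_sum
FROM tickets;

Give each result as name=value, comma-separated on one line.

[low_sum: severity = 'low' OR reopens >= 2]
ticket_id=4: ✓ → 60
ticket_id=5: ✓ → 64
ticket_id=6: ✓ → 18
ticket_id=7: ✗
ticket_id=8: ✓ → 55
ticket_id=9: ✓ → 84
ticket_id=10: ✗
ticket_id=11: ✓ → 74
ticket_id=12: ✓ → 15
ticket_id=13: ✗
ticket_id=14: ✗
low_sum = 60 + 64 + 18 + 55 + 84 + 74 + 15 = 370
—
[infra_sum: team IN ('infra', 'db', 'net') OR severity IN ('critical', 'low')]
ticket_id=4: ✓ → 60
ticket_id=5: ✓ → 64
ticket_id=6: ✓ → 18
ticket_id=7: ✗
ticket_id=8: ✓ → 55
ticket_id=9: ✗
ticket_id=10: ✓ → 90
ticket_id=11: ✓ → 74
ticket_id=12: ✓ → 15
ticket_id=13: ✓ → 81
ticket_id=14: ✓ → 5
infra_sum = 60 + 64 + 18 + 55 + 90 + 74 + 15 + 81 + 5 = 462
—
[reopens_sum: reopens > 3 OR team IN ('db', 'net')]
ticket_id=4: ✗
ticket_id=5: ✓ → 64
ticket_id=6: ✗
ticket_id=7: ✗
ticket_id=8: ✗
ticket_id=9: ✓ → 84
ticket_id=10: ✓ → 90
ticket_id=11: ✓ → 74
ticket_id=12: ✗
ticket_id=13: ✓ → 81
ticket_id=14: ✗
reopens_sum = 64 + 84 + 90 + 74 + 81 = 393

low_sum=370, infra_sum=462, reopens_sum=393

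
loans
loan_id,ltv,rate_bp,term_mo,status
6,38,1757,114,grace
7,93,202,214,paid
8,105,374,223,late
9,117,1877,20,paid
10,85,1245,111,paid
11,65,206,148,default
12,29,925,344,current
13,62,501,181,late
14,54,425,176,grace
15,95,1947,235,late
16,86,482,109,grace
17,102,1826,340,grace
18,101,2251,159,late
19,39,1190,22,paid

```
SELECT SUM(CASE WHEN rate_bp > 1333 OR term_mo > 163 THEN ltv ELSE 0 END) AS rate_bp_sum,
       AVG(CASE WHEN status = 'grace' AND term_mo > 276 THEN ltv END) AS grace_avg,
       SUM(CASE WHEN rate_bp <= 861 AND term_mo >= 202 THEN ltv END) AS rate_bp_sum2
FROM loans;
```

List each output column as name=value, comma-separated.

[rate_bp_sum: rate_bp > 1333 OR term_mo > 163]
loan_id=6: ✓ → 38
loan_id=7: ✓ → 93
loan_id=8: ✓ → 105
loan_id=9: ✓ → 117
loan_id=10: ✗
loan_id=11: ✗
loan_id=12: ✓ → 29
loan_id=13: ✓ → 62
loan_id=14: ✓ → 54
loan_id=15: ✓ → 95
loan_id=16: ✗
loan_id=17: ✓ → 102
loan_id=18: ✓ → 101
loan_id=19: ✗
rate_bp_sum = 38 + 93 + 105 + 117 + 29 + 62 + 54 + 95 + 102 + 101 = 796
—
[grace_avg: status = 'grace' AND term_mo > 276]
loan_id=6: ✗
loan_id=7: ✗
loan_id=8: ✗
loan_id=9: ✗
loan_id=10: ✗
loan_id=11: ✗
loan_id=12: ✗
loan_id=13: ✗
loan_id=14: ✗
loan_id=15: ✗
loan_id=16: ✗
loan_id=17: ✓ → 102
loan_id=18: ✗
loan_id=19: ✗
grace_avg = 102
—
[rate_bp_sum2: rate_bp <= 861 AND term_mo >= 202]
loan_id=6: ✗
loan_id=7: ✓ → 93
loan_id=8: ✓ → 105
loan_id=9: ✗
loan_id=10: ✗
loan_id=11: ✗
loan_id=12: ✗
loan_id=13: ✗
loan_id=14: ✗
loan_id=15: ✗
loan_id=16: ✗
loan_id=17: ✗
loan_id=18: ✗
loan_id=19: ✗
rate_bp_sum2 = 93 + 105 = 198

rate_bp_sum=796, grace_avg=102, rate_bp_sum2=198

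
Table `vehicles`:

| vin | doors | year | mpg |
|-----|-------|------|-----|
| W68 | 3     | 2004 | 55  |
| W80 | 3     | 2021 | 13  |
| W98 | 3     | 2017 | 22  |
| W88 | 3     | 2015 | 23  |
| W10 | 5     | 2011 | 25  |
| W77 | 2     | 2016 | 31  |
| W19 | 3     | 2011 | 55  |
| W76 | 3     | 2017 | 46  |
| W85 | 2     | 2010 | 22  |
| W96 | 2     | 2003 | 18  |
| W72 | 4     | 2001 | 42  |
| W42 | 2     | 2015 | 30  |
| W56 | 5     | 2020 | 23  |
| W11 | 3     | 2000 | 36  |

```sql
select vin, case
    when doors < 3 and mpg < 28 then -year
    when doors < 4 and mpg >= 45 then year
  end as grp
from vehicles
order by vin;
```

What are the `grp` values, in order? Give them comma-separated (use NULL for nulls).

vin=W10: (no match → NULL) → NULL
vin=W11: (no match → NULL) → NULL
vin=W19: doors < 4 and mpg >= 45 → 2011
vin=W42: (no match → NULL) → NULL
vin=W56: (no match → NULL) → NULL
vin=W68: doors < 4 and mpg >= 45 → 2004
vin=W72: (no match → NULL) → NULL
vin=W76: doors < 4 and mpg >= 45 → 2017
vin=W77: (no match → NULL) → NULL
vin=W80: (no match → NULL) → NULL
vin=W85: doors < 3 and mpg < 28 → -2010
vin=W88: (no match → NULL) → NULL
vin=W96: doors < 3 and mpg < 28 → -2003
vin=W98: (no match → NULL) → NULL

NULL, NULL, 2011, NULL, NULL, 2004, NULL, 2017, NULL, NULL, -2010, NULL, -2003, NULL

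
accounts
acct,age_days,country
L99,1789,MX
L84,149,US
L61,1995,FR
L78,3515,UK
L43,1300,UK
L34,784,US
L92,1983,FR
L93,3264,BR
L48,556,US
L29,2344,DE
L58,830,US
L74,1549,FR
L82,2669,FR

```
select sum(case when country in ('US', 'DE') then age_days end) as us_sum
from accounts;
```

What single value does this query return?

4663

acct=L99: ✗
acct=L84: ✓ → 149
acct=L61: ✗
acct=L78: ✗
acct=L43: ✗
acct=L34: ✓ → 784
acct=L92: ✗
acct=L93: ✗
acct=L48: ✓ → 556
acct=L29: ✓ → 2344
acct=L58: ✓ → 830
acct=L74: ✗
acct=L82: ✗
us_sum = 149 + 784 + 556 + 2344 + 830 = 4663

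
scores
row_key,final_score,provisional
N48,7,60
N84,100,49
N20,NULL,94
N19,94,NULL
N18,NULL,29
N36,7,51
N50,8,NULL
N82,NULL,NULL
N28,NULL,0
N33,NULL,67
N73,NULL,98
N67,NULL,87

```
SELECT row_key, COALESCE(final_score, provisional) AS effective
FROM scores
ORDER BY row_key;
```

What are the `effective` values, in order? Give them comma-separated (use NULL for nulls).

row_key=N18: final_score=NULL, provisional=29 → 29
row_key=N19: final_score=94 → 94
row_key=N20: final_score=NULL, provisional=94 → 94
row_key=N28: final_score=NULL, provisional=0 → 0
row_key=N33: final_score=NULL, provisional=67 → 67
row_key=N36: final_score=7 → 7
row_key=N48: final_score=7 → 7
row_key=N50: final_score=8 → 8
row_key=N67: final_score=NULL, provisional=87 → 87
row_key=N73: final_score=NULL, provisional=98 → 98
row_key=N82: final_score=NULL, provisional=NULL (all NULL) → NULL
row_key=N84: final_score=100 → 100

29, 94, 94, 0, 67, 7, 7, 8, 87, 98, NULL, 100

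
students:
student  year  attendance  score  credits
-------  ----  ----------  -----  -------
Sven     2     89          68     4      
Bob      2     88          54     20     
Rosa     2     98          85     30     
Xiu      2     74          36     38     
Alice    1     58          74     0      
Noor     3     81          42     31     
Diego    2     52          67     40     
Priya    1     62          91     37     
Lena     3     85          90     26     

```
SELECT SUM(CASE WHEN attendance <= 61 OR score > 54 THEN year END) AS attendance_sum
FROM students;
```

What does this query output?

student=Sven: ✓ → 2
student=Bob: ✗
student=Rosa: ✓ → 2
student=Xiu: ✗
student=Alice: ✓ → 1
student=Noor: ✗
student=Diego: ✓ → 2
student=Priya: ✓ → 1
student=Lena: ✓ → 3
attendance_sum = 2 + 2 + 1 + 2 + 1 + 3 = 11

11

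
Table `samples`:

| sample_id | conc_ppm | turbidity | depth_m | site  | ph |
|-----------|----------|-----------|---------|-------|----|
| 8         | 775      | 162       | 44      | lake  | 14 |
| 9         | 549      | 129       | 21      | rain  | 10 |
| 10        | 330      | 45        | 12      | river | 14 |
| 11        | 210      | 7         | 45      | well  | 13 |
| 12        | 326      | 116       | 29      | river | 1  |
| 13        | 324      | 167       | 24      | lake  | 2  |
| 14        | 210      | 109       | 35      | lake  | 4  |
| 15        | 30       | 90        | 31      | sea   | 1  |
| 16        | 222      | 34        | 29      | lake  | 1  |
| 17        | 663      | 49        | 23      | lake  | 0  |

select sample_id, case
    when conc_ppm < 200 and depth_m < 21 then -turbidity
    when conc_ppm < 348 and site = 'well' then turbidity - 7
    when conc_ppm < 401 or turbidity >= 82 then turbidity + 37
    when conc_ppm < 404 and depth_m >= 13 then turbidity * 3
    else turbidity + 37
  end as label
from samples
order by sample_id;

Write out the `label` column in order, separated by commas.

sample_id=8: conc_ppm < 401 or turbidity >= 82 → 199
sample_id=9: conc_ppm < 401 or turbidity >= 82 → 166
sample_id=10: conc_ppm < 401 or turbidity >= 82 → 82
sample_id=11: conc_ppm < 348 and site = 'well' → 0
sample_id=12: conc_ppm < 401 or turbidity >= 82 → 153
sample_id=13: conc_ppm < 401 or turbidity >= 82 → 204
sample_id=14: conc_ppm < 401 or turbidity >= 82 → 146
sample_id=15: conc_ppm < 401 or turbidity >= 82 → 127
sample_id=16: conc_ppm < 401 or turbidity >= 82 → 71
sample_id=17: ELSE → 86

199, 166, 82, 0, 153, 204, 146, 127, 71, 86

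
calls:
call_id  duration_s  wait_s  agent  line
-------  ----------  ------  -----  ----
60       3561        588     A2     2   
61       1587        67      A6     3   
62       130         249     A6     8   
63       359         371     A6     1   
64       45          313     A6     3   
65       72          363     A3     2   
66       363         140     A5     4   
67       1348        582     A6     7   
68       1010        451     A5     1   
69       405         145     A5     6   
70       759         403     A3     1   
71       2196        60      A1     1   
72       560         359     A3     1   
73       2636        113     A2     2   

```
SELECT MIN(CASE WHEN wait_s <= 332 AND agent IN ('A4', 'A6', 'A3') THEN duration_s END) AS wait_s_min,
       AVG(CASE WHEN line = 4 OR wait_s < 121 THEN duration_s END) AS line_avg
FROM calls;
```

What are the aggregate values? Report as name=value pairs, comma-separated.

[wait_s_min: wait_s <= 332 AND agent IN ('A4', 'A6', 'A3')]
call_id=60: ✗
call_id=61: ✓ → 1587
call_id=62: ✓ → 130
call_id=63: ✗
call_id=64: ✓ → 45
call_id=65: ✗
call_id=66: ✗
call_id=67: ✗
call_id=68: ✗
call_id=69: ✗
call_id=70: ✗
call_id=71: ✗
call_id=72: ✗
call_id=73: ✗
wait_s_min = MIN(1587, 130, 45) = 45
—
[line_avg: line = 4 OR wait_s < 121]
call_id=60: ✗
call_id=61: ✓ → 1587
call_id=62: ✗
call_id=63: ✗
call_id=64: ✗
call_id=65: ✗
call_id=66: ✓ → 363
call_id=67: ✗
call_id=68: ✗
call_id=69: ✗
call_id=70: ✗
call_id=71: ✓ → 2196
call_id=72: ✗
call_id=73: ✓ → 2636
line_avg = (1587 + 363 + 2196 + 2636) / 4 = 1695.5

wait_s_min=45, line_avg=1695.5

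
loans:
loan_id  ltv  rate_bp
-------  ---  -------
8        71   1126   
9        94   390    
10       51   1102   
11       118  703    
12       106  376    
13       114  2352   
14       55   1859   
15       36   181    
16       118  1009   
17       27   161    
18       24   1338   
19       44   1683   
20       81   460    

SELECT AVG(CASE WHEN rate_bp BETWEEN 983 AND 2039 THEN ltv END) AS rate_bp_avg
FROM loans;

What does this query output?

60.5

loan_id=8: ✓ → 71
loan_id=9: ✗
loan_id=10: ✓ → 51
loan_id=11: ✗
loan_id=12: ✗
loan_id=13: ✗
loan_id=14: ✓ → 55
loan_id=15: ✗
loan_id=16: ✓ → 118
loan_id=17: ✗
loan_id=18: ✓ → 24
loan_id=19: ✓ → 44
loan_id=20: ✗
rate_bp_avg = (71 + 51 + 55 + 118 + 24 + 44) / 6 = 60.5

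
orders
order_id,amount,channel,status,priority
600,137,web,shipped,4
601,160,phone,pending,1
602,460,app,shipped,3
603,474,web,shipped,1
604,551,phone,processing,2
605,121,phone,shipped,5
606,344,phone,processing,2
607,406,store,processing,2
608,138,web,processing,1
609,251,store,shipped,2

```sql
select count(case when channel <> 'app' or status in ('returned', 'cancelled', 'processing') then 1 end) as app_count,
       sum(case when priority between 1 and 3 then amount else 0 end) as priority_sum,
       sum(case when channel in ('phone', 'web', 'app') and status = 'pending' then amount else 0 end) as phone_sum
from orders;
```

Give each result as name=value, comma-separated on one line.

app_count=9, priority_sum=2784, phone_sum=160

[app_count: channel <> 'app' or status in ('returned', 'cancelled', 'processing')]
order_id=600: ✓ → 1
order_id=601: ✓ → 1
order_id=602: ✗
order_id=603: ✓ → 1
order_id=604: ✓ → 1
order_id=605: ✓ → 1
order_id=606: ✓ → 1
order_id=607: ✓ → 1
order_id=608: ✓ → 1
order_id=609: ✓ → 1
app_count = COUNT(1, 1, 1, 1, 1, 1, 1, 1, 1) = 9
—
[priority_sum: priority between 1 and 3]
order_id=600: ✗
order_id=601: ✓ → 160
order_id=602: ✓ → 460
order_id=603: ✓ → 474
order_id=604: ✓ → 551
order_id=605: ✗
order_id=606: ✓ → 344
order_id=607: ✓ → 406
order_id=608: ✓ → 138
order_id=609: ✓ → 251
priority_sum = 160 + 460 + 474 + 551 + 344 + 406 + 138 + 251 = 2784
—
[phone_sum: channel in ('phone', 'web', 'app') and status = 'pending']
order_id=600: ✗
order_id=601: ✓ → 160
order_id=602: ✗
order_id=603: ✗
order_id=604: ✗
order_id=605: ✗
order_id=606: ✗
order_id=607: ✗
order_id=608: ✗
order_id=609: ✗
phone_sum = 160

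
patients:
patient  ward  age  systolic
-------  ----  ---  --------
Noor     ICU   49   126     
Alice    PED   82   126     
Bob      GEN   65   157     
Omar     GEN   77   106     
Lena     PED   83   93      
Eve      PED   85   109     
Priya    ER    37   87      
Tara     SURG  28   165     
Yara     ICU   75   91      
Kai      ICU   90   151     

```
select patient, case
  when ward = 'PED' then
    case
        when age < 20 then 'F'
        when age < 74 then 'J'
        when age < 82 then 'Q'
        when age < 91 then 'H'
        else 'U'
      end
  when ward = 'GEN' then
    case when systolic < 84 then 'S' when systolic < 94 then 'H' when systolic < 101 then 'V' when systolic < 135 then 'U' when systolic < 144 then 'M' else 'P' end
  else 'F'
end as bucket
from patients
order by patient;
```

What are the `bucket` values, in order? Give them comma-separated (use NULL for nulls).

H, P, H, F, H, F, U, F, F, F

patient=Alice: ward='PED' → inner[age < 91] → H
patient=Bob: ward='GEN' → inner[ELSE] → P
patient=Eve: ward='PED' → inner[age < 91] → H
patient=Kai: ward='ICU' → outer ELSE → F
patient=Lena: ward='PED' → inner[age < 91] → H
patient=Noor: ward='ICU' → outer ELSE → F
patient=Omar: ward='GEN' → inner[systolic < 135] → U
patient=Priya: ward='ER' → outer ELSE → F
patient=Tara: ward='SURG' → outer ELSE → F
patient=Yara: ward='ICU' → outer ELSE → F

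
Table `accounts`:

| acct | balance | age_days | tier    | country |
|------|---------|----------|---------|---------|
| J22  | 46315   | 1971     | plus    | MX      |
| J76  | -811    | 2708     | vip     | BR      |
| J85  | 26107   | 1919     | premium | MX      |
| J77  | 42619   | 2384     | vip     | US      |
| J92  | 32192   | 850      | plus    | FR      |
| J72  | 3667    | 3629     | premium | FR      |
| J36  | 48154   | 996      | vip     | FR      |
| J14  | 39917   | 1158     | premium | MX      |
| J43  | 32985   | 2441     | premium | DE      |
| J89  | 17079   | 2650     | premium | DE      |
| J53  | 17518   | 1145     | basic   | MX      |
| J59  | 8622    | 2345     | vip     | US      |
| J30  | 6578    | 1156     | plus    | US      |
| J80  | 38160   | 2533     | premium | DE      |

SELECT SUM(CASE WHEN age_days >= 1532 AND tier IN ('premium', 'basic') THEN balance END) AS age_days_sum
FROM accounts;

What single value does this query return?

acct=J22: ✗
acct=J76: ✗
acct=J85: ✓ → 26107
acct=J77: ✗
acct=J92: ✗
acct=J72: ✓ → 3667
acct=J36: ✗
acct=J14: ✗
acct=J43: ✓ → 32985
acct=J89: ✓ → 17079
acct=J53: ✗
acct=J59: ✗
acct=J30: ✗
acct=J80: ✓ → 38160
age_days_sum = 26107 + 3667 + 32985 + 17079 + 38160 = 117998

117998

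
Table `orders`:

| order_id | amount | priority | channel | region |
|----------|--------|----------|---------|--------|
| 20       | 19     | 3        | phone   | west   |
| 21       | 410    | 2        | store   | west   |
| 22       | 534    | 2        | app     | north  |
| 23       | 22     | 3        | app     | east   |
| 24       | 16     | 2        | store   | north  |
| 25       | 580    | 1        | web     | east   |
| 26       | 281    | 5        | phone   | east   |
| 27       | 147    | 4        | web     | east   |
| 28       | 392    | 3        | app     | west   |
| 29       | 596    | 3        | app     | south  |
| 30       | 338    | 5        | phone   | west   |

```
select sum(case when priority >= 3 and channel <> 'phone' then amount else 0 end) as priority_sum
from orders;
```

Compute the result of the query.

order_id=20: ✗
order_id=21: ✗
order_id=22: ✗
order_id=23: ✓ → 22
order_id=24: ✗
order_id=25: ✗
order_id=26: ✗
order_id=27: ✓ → 147
order_id=28: ✓ → 392
order_id=29: ✓ → 596
order_id=30: ✗
priority_sum = 22 + 147 + 392 + 596 = 1157

1157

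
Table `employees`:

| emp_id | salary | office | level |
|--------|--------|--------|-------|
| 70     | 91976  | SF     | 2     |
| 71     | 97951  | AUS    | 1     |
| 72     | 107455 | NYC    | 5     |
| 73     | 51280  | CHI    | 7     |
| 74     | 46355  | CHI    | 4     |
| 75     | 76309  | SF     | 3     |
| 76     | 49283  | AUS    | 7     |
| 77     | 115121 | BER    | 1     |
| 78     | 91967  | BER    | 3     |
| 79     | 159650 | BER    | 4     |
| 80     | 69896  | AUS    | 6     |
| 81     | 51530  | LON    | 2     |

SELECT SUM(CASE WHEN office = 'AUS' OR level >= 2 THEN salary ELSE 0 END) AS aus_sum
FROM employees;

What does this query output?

emp_id=70: ✓ → 91976
emp_id=71: ✓ → 97951
emp_id=72: ✓ → 107455
emp_id=73: ✓ → 51280
emp_id=74: ✓ → 46355
emp_id=75: ✓ → 76309
emp_id=76: ✓ → 49283
emp_id=77: ✗
emp_id=78: ✓ → 91967
emp_id=79: ✓ → 159650
emp_id=80: ✓ → 69896
emp_id=81: ✓ → 51530
aus_sum = 91976 + 97951 + 107455 + 51280 + 46355 + 76309 + 49283 + 91967 + 159650 + 69896 + 51530 = 893652

893652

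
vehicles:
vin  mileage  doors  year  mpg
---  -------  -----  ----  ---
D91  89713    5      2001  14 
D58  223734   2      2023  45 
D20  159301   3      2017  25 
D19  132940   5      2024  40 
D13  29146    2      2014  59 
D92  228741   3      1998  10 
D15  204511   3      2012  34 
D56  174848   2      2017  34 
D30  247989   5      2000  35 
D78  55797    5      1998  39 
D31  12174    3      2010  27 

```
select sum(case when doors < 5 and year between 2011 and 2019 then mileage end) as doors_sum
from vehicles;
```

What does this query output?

vin=D91: ✗
vin=D58: ✗
vin=D20: ✓ → 159301
vin=D19: ✗
vin=D13: ✓ → 29146
vin=D92: ✗
vin=D15: ✓ → 204511
vin=D56: ✓ → 174848
vin=D30: ✗
vin=D78: ✗
vin=D31: ✗
doors_sum = 159301 + 29146 + 204511 + 174848 = 567806

567806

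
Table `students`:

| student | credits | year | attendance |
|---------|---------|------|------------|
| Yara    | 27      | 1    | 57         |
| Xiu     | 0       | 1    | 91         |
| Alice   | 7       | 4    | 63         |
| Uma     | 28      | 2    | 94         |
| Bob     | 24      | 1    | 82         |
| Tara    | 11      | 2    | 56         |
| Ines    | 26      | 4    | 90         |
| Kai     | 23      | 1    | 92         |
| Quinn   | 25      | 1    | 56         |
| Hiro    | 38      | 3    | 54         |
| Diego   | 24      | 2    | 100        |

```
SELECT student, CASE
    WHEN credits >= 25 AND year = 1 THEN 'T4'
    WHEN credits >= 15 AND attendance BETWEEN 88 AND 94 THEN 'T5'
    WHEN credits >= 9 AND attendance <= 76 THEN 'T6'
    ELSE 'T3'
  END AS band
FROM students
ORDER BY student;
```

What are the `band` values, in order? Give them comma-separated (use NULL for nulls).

student=Alice: ELSE → T3
student=Bob: ELSE → T3
student=Diego: ELSE → T3
student=Hiro: credits >= 9 AND attendance <= 76 → T6
student=Ines: credits >= 15 AND attendance BETWEEN 88 AND 94 → T5
student=Kai: credits >= 15 AND attendance BETWEEN 88 AND 94 → T5
student=Quinn: credits >= 25 AND year = 1 → T4
student=Tara: credits >= 9 AND attendance <= 76 → T6
student=Uma: credits >= 15 AND attendance BETWEEN 88 AND 94 → T5
student=Xiu: ELSE → T3
student=Yara: credits >= 25 AND year = 1 → T4

T3, T3, T3, T6, T5, T5, T4, T6, T5, T3, T4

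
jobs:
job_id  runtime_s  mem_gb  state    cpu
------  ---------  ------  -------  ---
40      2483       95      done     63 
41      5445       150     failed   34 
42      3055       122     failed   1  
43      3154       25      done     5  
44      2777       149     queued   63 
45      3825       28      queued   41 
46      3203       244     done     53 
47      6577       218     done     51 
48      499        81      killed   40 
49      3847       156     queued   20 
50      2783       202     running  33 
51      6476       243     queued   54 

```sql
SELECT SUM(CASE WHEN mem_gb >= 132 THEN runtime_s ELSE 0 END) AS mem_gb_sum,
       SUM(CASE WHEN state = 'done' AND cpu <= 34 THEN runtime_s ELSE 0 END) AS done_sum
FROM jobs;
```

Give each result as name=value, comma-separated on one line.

[mem_gb_sum: mem_gb >= 132]
job_id=40: ✗
job_id=41: ✓ → 5445
job_id=42: ✗
job_id=43: ✗
job_id=44: ✓ → 2777
job_id=45: ✗
job_id=46: ✓ → 3203
job_id=47: ✓ → 6577
job_id=48: ✗
job_id=49: ✓ → 3847
job_id=50: ✓ → 2783
job_id=51: ✓ → 6476
mem_gb_sum = 5445 + 2777 + 3203 + 6577 + 3847 + 2783 + 6476 = 31108
—
[done_sum: state = 'done' AND cpu <= 34]
job_id=40: ✗
job_id=41: ✗
job_id=42: ✗
job_id=43: ✓ → 3154
job_id=44: ✗
job_id=45: ✗
job_id=46: ✗
job_id=47: ✗
job_id=48: ✗
job_id=49: ✗
job_id=50: ✗
job_id=51: ✗
done_sum = 3154

mem_gb_sum=31108, done_sum=3154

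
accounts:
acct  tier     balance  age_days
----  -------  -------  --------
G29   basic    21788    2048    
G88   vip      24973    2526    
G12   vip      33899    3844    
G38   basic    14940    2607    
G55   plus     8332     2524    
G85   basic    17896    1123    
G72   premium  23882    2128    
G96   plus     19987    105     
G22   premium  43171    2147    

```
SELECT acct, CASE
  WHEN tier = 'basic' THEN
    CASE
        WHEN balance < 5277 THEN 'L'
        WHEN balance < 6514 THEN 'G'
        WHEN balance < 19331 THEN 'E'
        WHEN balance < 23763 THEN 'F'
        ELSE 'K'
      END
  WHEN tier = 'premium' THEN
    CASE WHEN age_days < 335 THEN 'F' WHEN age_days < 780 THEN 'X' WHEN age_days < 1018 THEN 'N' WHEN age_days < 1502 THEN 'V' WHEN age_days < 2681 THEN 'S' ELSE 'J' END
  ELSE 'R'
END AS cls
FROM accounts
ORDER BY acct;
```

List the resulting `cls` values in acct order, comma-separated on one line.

acct=G12: tier='vip' → outer ELSE → R
acct=G22: tier='premium' → inner[age_days < 2681] → S
acct=G29: tier='basic' → inner[balance < 23763] → F
acct=G38: tier='basic' → inner[balance < 19331] → E
acct=G55: tier='plus' → outer ELSE → R
acct=G72: tier='premium' → inner[age_days < 2681] → S
acct=G85: tier='basic' → inner[balance < 19331] → E
acct=G88: tier='vip' → outer ELSE → R
acct=G96: tier='plus' → outer ELSE → R

R, S, F, E, R, S, E, R, R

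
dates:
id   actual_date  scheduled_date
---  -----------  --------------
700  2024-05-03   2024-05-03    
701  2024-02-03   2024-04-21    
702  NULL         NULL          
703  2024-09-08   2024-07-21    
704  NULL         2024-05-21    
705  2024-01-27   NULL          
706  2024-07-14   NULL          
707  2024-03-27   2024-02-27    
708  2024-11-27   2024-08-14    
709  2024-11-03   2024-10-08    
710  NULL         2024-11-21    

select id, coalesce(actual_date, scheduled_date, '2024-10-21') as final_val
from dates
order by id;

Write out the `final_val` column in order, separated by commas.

2024-05-03, 2024-02-03, 2024-10-21, 2024-09-08, 2024-05-21, 2024-01-27, 2024-07-14, 2024-03-27, 2024-11-27, 2024-11-03, 2024-11-21

id=700: actual_date=2024-05-03 → 2024-05-03
id=701: actual_date=2024-02-03 → 2024-02-03
id=702: actual_date=NULL, scheduled_date=NULL, → literal 2024-10-21 → 2024-10-21
id=703: actual_date=2024-09-08 → 2024-09-08
id=704: actual_date=NULL, scheduled_date=2024-05-21 → 2024-05-21
id=705: actual_date=2024-01-27 → 2024-01-27
id=706: actual_date=2024-07-14 → 2024-07-14
id=707: actual_date=2024-03-27 → 2024-03-27
id=708: actual_date=2024-11-27 → 2024-11-27
id=709: actual_date=2024-11-03 → 2024-11-03
id=710: actual_date=NULL, scheduled_date=2024-11-21 → 2024-11-21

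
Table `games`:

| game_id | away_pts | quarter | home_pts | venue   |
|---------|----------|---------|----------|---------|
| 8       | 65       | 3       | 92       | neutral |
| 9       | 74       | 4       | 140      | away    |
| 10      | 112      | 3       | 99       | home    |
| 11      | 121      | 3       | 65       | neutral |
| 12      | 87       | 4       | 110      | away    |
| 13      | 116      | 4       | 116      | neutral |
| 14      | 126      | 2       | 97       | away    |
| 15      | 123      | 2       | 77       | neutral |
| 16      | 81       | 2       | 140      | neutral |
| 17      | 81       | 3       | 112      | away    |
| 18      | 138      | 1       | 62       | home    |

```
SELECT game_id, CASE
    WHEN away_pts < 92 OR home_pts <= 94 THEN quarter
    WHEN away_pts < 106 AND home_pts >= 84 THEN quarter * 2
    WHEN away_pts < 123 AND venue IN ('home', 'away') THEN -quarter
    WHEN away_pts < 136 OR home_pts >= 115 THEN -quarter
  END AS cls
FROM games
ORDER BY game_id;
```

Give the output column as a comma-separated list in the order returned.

3, 4, -3, 3, 4, -4, -2, 2, 2, 3, 1

game_id=8: away_pts < 92 OR home_pts <= 94 → 3
game_id=9: away_pts < 92 OR home_pts <= 94 → 4
game_id=10: away_pts < 123 AND venue IN ('home', 'away') → -3
game_id=11: away_pts < 92 OR home_pts <= 94 → 3
game_id=12: away_pts < 92 OR home_pts <= 94 → 4
game_id=13: away_pts < 136 OR home_pts >= 115 → -4
game_id=14: away_pts < 136 OR home_pts >= 115 → -2
game_id=15: away_pts < 92 OR home_pts <= 94 → 2
game_id=16: away_pts < 92 OR home_pts <= 94 → 2
game_id=17: away_pts < 92 OR home_pts <= 94 → 3
game_id=18: away_pts < 92 OR home_pts <= 94 → 1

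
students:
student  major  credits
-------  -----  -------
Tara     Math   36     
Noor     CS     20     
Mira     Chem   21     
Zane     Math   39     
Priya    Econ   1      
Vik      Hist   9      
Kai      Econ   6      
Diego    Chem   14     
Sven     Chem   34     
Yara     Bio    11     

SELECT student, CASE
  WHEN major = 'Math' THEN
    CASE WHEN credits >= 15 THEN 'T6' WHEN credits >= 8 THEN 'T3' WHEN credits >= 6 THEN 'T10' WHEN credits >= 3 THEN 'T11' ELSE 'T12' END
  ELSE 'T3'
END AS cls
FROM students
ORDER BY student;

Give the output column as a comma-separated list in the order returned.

student=Diego: major='Chem' → outer ELSE → T3
student=Kai: major='Econ' → outer ELSE → T3
student=Mira: major='Chem' → outer ELSE → T3
student=Noor: major='CS' → outer ELSE → T3
student=Priya: major='Econ' → outer ELSE → T3
student=Sven: major='Chem' → outer ELSE → T3
student=Tara: major='Math' → inner[credits >= 15] → T6
student=Vik: major='Hist' → outer ELSE → T3
student=Yara: major='Bio' → outer ELSE → T3
student=Zane: major='Math' → inner[credits >= 15] → T6

T3, T3, T3, T3, T3, T3, T6, T3, T3, T6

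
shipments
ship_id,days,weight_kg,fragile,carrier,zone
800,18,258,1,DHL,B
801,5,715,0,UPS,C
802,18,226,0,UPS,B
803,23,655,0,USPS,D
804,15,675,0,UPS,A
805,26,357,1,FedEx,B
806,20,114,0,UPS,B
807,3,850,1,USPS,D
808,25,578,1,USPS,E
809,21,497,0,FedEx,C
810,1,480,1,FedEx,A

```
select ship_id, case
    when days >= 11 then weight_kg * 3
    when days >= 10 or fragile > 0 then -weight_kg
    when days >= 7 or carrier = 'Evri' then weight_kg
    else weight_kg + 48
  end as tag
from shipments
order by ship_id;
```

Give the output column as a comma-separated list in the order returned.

774, 763, 678, 1965, 2025, 1071, 342, -850, 1734, 1491, -480

ship_id=800: days >= 11 → 774
ship_id=801: ELSE → 763
ship_id=802: days >= 11 → 678
ship_id=803: days >= 11 → 1965
ship_id=804: days >= 11 → 2025
ship_id=805: days >= 11 → 1071
ship_id=806: days >= 11 → 342
ship_id=807: days >= 10 or fragile > 0 → -850
ship_id=808: days >= 11 → 1734
ship_id=809: days >= 11 → 1491
ship_id=810: days >= 10 or fragile > 0 → -480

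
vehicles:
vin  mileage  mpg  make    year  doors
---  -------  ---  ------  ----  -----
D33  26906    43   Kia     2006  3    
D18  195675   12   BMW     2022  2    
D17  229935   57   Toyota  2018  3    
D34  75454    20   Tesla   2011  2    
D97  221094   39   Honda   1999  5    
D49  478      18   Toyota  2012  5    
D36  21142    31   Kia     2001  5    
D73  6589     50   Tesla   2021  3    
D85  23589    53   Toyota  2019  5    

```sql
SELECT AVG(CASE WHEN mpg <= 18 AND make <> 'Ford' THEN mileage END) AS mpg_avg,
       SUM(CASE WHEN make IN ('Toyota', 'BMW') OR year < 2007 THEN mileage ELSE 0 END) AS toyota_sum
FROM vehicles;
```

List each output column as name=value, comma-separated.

mpg_avg=98076.5, toyota_sum=718819

[mpg_avg: mpg <= 18 AND make <> 'Ford']
vin=D33: ✗
vin=D18: ✓ → 195675
vin=D17: ✗
vin=D34: ✗
vin=D97: ✗
vin=D49: ✓ → 478
vin=D36: ✗
vin=D73: ✗
vin=D85: ✗
mpg_avg = (195675 + 478) / 2 = 98076.5
—
[toyota_sum: make IN ('Toyota', 'BMW') OR year < 2007]
vin=D33: ✓ → 26906
vin=D18: ✓ → 195675
vin=D17: ✓ → 229935
vin=D34: ✗
vin=D97: ✓ → 221094
vin=D49: ✓ → 478
vin=D36: ✓ → 21142
vin=D73: ✗
vin=D85: ✓ → 23589
toyota_sum = 26906 + 195675 + 229935 + 221094 + 478 + 21142 + 23589 = 718819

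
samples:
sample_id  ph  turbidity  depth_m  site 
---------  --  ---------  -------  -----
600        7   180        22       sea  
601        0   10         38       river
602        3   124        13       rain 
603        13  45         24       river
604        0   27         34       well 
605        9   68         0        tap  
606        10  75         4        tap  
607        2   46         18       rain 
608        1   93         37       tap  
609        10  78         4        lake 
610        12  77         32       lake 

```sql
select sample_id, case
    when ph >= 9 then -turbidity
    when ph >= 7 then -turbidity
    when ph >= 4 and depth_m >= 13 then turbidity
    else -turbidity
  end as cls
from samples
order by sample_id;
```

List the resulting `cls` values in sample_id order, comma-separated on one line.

-180, -10, -124, -45, -27, -68, -75, -46, -93, -78, -77

sample_id=600: ph >= 7 → -180
sample_id=601: ELSE → -10
sample_id=602: ELSE → -124
sample_id=603: ph >= 9 → -45
sample_id=604: ELSE → -27
sample_id=605: ph >= 9 → -68
sample_id=606: ph >= 9 → -75
sample_id=607: ELSE → -46
sample_id=608: ELSE → -93
sample_id=609: ph >= 9 → -78
sample_id=610: ph >= 9 → -77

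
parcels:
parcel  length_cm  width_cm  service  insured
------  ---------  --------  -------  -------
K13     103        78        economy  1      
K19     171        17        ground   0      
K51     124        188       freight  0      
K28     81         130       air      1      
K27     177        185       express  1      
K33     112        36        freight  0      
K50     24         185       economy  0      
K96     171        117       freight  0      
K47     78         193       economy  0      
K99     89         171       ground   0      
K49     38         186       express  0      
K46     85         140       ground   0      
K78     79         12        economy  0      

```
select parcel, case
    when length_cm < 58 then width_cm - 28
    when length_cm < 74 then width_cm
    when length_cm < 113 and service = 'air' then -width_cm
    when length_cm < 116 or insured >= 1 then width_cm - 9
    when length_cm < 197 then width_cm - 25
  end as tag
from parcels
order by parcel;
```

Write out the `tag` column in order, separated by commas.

69, -8, 176, -130, 27, 131, 184, 158, 157, 163, 3, 92, 162

parcel=K13: length_cm < 116 or insured >= 1 → 69
parcel=K19: length_cm < 197 → -8
parcel=K27: length_cm < 116 or insured >= 1 → 176
parcel=K28: length_cm < 113 and service = 'air' → -130
parcel=K33: length_cm < 116 or insured >= 1 → 27
parcel=K46: length_cm < 116 or insured >= 1 → 131
parcel=K47: length_cm < 116 or insured >= 1 → 184
parcel=K49: length_cm < 58 → 158
parcel=K50: length_cm < 58 → 157
parcel=K51: length_cm < 197 → 163
parcel=K78: length_cm < 116 or insured >= 1 → 3
parcel=K96: length_cm < 197 → 92
parcel=K99: length_cm < 116 or insured >= 1 → 162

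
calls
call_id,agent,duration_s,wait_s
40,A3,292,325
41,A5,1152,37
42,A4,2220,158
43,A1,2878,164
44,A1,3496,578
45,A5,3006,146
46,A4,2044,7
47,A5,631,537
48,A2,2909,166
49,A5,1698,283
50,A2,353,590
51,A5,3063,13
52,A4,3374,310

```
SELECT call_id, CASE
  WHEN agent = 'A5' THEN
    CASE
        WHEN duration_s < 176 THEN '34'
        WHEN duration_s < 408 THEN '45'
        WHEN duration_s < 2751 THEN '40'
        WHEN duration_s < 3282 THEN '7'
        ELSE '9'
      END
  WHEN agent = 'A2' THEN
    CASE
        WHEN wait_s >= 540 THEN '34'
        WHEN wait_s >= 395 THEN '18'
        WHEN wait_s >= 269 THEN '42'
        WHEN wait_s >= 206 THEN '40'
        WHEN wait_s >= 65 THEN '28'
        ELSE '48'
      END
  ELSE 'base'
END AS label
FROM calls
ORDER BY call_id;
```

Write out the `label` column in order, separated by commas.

call_id=40: agent='A3' → outer ELSE → base
call_id=41: agent='A5' → inner[duration_s < 2751] → 40
call_id=42: agent='A4' → outer ELSE → base
call_id=43: agent='A1' → outer ELSE → base
call_id=44: agent='A1' → outer ELSE → base
call_id=45: agent='A5' → inner[duration_s < 3282] → 7
call_id=46: agent='A4' → outer ELSE → base
call_id=47: agent='A5' → inner[duration_s < 2751] → 40
call_id=48: agent='A2' → inner[wait_s >= 65] → 28
call_id=49: agent='A5' → inner[duration_s < 2751] → 40
call_id=50: agent='A2' → inner[wait_s >= 540] → 34
call_id=51: agent='A5' → inner[duration_s < 3282] → 7
call_id=52: agent='A4' → outer ELSE → base

base, 40, base, base, base, 7, base, 40, 28, 40, 34, 7, base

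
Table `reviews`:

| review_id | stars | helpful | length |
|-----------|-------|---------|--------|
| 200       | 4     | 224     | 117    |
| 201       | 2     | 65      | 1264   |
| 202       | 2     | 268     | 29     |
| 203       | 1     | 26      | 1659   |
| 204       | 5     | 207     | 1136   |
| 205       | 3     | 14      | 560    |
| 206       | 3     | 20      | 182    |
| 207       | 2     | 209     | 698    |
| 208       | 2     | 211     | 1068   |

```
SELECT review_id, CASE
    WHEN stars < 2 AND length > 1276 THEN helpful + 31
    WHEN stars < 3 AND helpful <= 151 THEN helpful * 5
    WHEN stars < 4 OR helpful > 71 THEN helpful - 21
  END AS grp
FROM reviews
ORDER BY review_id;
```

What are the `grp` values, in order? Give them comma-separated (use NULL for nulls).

review_id=200: stars < 4 OR helpful > 71 → 203
review_id=201: stars < 3 AND helpful <= 151 → 325
review_id=202: stars < 4 OR helpful > 71 → 247
review_id=203: stars < 2 AND length > 1276 → 57
review_id=204: stars < 4 OR helpful > 71 → 186
review_id=205: stars < 4 OR helpful > 71 → -7
review_id=206: stars < 4 OR helpful > 71 → -1
review_id=207: stars < 4 OR helpful > 71 → 188
review_id=208: stars < 4 OR helpful > 71 → 190

203, 325, 247, 57, 186, -7, -1, 188, 190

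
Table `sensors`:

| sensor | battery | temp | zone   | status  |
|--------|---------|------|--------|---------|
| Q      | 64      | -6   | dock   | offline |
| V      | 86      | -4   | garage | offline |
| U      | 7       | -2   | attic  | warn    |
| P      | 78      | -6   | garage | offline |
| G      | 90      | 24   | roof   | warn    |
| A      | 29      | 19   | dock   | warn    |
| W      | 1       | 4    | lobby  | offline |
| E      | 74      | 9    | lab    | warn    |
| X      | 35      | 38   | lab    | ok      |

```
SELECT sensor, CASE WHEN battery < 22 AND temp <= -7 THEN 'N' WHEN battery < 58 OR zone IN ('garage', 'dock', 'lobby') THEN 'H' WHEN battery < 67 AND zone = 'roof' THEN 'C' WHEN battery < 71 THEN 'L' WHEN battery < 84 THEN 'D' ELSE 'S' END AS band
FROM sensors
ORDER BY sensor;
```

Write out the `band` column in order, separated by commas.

sensor=A: battery < 58 OR zone IN ('garage', 'dock', 'lobby') → H
sensor=E: battery < 84 → D
sensor=G: ELSE → S
sensor=P: battery < 58 OR zone IN ('garage', 'dock', 'lobby') → H
sensor=Q: battery < 58 OR zone IN ('garage', 'dock', 'lobby') → H
sensor=U: battery < 58 OR zone IN ('garage', 'dock', 'lobby') → H
sensor=V: battery < 58 OR zone IN ('garage', 'dock', 'lobby') → H
sensor=W: battery < 58 OR zone IN ('garage', 'dock', 'lobby') → H
sensor=X: battery < 58 OR zone IN ('garage', 'dock', 'lobby') → H

H, D, S, H, H, H, H, H, H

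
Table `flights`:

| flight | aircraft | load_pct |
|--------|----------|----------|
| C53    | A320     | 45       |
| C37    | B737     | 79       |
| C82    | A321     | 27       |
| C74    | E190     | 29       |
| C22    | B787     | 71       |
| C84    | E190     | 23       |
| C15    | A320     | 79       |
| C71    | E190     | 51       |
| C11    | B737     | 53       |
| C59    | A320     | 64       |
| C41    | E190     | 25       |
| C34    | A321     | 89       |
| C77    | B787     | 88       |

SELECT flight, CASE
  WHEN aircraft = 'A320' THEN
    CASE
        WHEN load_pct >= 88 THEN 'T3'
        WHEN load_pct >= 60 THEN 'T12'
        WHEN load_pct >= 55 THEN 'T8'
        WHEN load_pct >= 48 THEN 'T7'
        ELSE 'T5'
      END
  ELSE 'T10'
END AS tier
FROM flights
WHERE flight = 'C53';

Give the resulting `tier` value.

flight = C53: aircraft=A320, load_pct=45.
aircraft='A320' → inner[ELSE] → T5

T5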